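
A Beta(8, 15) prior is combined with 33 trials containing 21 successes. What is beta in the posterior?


In conjugate updating:
beta_posterior = beta_prior + (n - k)
= 15 + (33 - 21)
= 15 + 12 = 27

27


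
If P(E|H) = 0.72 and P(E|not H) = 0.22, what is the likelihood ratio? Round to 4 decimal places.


Likelihood ratio = P(E|H) / P(E|not H)
= 0.72 / 0.22
= 3.2727

3.2727


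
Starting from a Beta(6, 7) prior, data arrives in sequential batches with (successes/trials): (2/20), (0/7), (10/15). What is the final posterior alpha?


In sequential Bayesian updating, we sum all successes.
Total successes = 12
Final alpha = 6 + 12 = 18

18


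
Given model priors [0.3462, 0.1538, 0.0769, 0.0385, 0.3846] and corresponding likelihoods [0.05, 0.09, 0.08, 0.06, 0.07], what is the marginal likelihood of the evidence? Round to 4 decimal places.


P(E) = sum_i P(M_i) P(E|M_i)
= 0.0173 + 0.0138 + 0.0062 + 0.0023 + 0.0269
= 0.0665

0.0665


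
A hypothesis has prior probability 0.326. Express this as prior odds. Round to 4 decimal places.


Odds = P(H) / P(not H) = 0.326 / 0.674
= 0.4837

0.4837


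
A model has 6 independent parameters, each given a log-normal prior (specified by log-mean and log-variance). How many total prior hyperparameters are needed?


Each log-normal prior needs 2 hyperparameters (log-mean and log-variance).
Total = 2 * 6 = 12

12


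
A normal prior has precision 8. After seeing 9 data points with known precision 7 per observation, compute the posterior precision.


In the conjugate normal model, precisions add:
tau_posterior = tau_prior + n * tau_data
= 8 + 9*7 = 71

71


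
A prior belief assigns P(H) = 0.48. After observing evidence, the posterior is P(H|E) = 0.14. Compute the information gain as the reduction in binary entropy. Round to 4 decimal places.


H(prior) = -0.48*log2(0.48) - 0.52*log2(0.52)
= 0.9988
H(post) = -0.14*log2(0.14) - 0.86*log2(0.86)
= 0.5842
IG = 0.9988 - 0.5842 = 0.4146

0.4146


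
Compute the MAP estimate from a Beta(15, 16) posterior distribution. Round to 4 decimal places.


MAP = mode of Beta distribution
= (alpha - 1)/(alpha + beta - 2)
= (15-1)/(15+16-2)
= 14/29 = 0.4828

0.4828


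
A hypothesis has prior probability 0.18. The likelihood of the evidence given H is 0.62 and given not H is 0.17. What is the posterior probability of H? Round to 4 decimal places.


Using Bayes' theorem:
P(E) = 0.18 * 0.62 + 0.82 * 0.17
P(E) = 0.251
P(H|E) = (0.18 * 0.62) / 0.251 = 0.4446

0.4446


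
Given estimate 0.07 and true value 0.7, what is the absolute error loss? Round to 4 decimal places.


Absolute error = |estimate - true|
= |-0.63| = 0.63

0.63


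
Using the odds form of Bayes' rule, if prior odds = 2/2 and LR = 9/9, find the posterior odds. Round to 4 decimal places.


Bayes' rule in odds form: posterior odds = prior odds * LR
= (2 * 9) / (2 * 9)
= 18/18 = 1.0

1.0


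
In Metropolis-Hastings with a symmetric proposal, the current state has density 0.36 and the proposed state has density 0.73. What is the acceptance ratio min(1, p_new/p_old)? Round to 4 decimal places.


Ratio = p_new / p_old = 0.73 / 0.36 = 2.0278
Acceptance = min(1, 2.0278) = 1.0

1.0


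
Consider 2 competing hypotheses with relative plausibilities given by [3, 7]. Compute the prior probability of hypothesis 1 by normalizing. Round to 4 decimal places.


Sum of weights = 3 + 7 = 10
Normalized prior for H1 = 3 / 10
= 0.3

0.3


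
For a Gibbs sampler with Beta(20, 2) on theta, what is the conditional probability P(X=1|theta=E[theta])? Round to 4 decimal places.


E[theta] = 20/(20+2) = 0.9091
P(X=1|theta) = theta = 0.9091

0.9091


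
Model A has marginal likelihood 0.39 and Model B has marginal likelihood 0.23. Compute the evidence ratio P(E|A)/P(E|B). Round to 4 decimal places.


Evidence ratio = P(E|A) / P(E|B)
= 0.39 / 0.23
= 1.6957

1.6957


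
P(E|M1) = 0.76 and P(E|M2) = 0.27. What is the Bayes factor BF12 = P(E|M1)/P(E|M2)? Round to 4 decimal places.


Bayes factor BF12 = P(E|M1) / P(E|M2)
= 0.76 / 0.27
= 2.8148

2.8148


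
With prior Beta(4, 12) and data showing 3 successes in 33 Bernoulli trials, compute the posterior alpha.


Conjugate update: alpha_posterior = alpha_prior + k
= 4 + 3 = 7

7


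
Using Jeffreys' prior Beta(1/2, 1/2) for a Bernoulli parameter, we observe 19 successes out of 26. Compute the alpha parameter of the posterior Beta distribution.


Conjugate update: Beta(0.5 + k, 0.5 + n - k).
k = 19, n - k = 7
Posterior alpha = 0.5 + k = 0.5 + 19 = 19.5

19.5


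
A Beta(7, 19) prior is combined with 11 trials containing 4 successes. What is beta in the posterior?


In conjugate updating:
beta_posterior = beta_prior + (n - k)
= 19 + (11 - 4)
= 19 + 7 = 26

26


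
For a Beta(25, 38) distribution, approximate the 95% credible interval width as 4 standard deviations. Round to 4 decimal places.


Variance of Beta(a,b) = ab / ((a+b)^2 * (a+b+1))
= 25*38 / ((63)^2 * 64)
= 0.0037
SD = sqrt(0.0037) = 0.0612
Width = 4 * SD = 0.2446

0.2446


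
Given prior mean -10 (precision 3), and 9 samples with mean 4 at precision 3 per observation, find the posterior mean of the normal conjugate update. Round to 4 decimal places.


The posterior mean is a precision-weighted average of prior and data.
Post. prec. = 3 + 27 = 30
Post. mean = (-30 + 108)/30 = 78/30 = 2.6

2.6


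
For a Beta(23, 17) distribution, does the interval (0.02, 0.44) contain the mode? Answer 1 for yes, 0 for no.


Mode of Beta(a,b) = (a-1)/(a+b-2)
= (23-1)/(23+17-2) = 0.5789
Check: 0.02 <= 0.5789 <= 0.44?
Result: 0

0


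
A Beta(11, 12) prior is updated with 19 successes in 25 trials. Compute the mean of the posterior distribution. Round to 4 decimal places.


After update: Beta(30, 18)
Mean = 30 / (30 + 18) = 30 / 48
= 0.625

0.625


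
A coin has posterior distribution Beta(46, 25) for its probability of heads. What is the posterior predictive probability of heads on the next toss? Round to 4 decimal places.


Posterior predictive = E[theta] = alpha/(alpha+beta)
= 46/71
= 0.6479

0.6479


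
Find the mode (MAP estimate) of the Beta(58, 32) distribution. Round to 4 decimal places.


For Beta(a,b) with a,b > 1:
Mode = (a-1)/(a+b-2) = (58-1)/(90-2)
= 57/88 = 0.6477

0.6477


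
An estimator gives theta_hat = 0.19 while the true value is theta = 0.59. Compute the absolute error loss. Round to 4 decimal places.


The absolute error loss is |theta_hat - theta|
= |0.19 - 0.59|
= 0.4

0.4


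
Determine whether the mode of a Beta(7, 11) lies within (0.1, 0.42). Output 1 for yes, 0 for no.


First find the mode: (a-1)/(a+b-2) = 0.375
Is 0.375 in (0.1, 0.42)? 1

1


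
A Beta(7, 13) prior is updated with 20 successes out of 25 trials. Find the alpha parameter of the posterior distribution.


In the Beta-Binomial conjugate update:
alpha_post = alpha_prior + successes
= 7 + 20
= 27

27


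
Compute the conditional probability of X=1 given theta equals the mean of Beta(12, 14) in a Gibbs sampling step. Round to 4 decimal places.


Mean of Beta(12, 14) = 0.4615
P(X=1 | theta=0.4615) = 0.4615

0.4615


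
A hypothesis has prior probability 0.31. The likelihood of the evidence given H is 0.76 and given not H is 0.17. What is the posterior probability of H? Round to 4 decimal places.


Using Bayes' theorem:
P(E) = 0.31 * 0.76 + 0.69 * 0.17
P(E) = 0.3529
P(H|E) = (0.31 * 0.76) / 0.3529 = 0.6676

0.6676


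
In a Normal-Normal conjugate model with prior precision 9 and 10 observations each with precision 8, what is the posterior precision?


Posterior precision = prior precision + n * observation precision
= 9 + 10 * 8
= 9 + 80 = 89

89


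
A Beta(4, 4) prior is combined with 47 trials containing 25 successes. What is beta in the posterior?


In conjugate updating:
beta_posterior = beta_prior + (n - k)
= 4 + (47 - 25)
= 4 + 22 = 26

26


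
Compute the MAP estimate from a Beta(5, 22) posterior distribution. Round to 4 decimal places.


MAP = mode of Beta distribution
= (alpha - 1)/(alpha + beta - 2)
= (5-1)/(5+22-2)
= 4/25 = 0.16

0.16


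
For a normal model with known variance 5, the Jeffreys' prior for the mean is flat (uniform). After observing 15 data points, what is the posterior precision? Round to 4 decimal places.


Jeffreys' prior for normal mean (known variance) is flat.
Prior precision = 0.
Posterior precision = prior_prec + n/sigma^2 = 0 + 15/5
= 3.0

3.0


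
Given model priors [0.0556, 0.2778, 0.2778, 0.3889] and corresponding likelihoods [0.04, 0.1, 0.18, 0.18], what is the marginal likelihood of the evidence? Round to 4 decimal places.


P(E) = sum_i P(M_i) P(E|M_i)
= 0.0022 + 0.0278 + 0.05 + 0.07
= 0.15

0.15


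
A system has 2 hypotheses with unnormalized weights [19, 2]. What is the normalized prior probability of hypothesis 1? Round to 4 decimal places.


The normalized prior is the weight divided by the total.
Total weight = 21
P(H1) = 19 / 21 = 0.9048

0.9048


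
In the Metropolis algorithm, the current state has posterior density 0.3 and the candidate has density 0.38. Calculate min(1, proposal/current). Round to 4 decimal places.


Ratio = 0.38/0.3 = 1.2667
Acceptance probability = min(1, 1.2667)
= 1.0

1.0


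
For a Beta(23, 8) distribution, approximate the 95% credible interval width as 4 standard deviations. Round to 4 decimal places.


Variance of Beta(a,b) = ab / ((a+b)^2 * (a+b+1))
= 23*8 / ((31)^2 * 32)
= 0.006
SD = sqrt(0.006) = 0.0774
Width = 4 * SD = 0.3094

0.3094


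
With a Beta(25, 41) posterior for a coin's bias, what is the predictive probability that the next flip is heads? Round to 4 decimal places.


The predictive probability equals the posterior mean.
P(next = heads) = alpha / (alpha + beta)
= 25 / 66 = 0.3788

0.3788


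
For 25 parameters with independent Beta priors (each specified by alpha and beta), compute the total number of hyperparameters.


A Beta prior has 2 hyperparameters per parameter.
Total = 25 * 2 = 50

50


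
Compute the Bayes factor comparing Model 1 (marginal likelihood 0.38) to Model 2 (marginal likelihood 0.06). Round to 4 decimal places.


BF12 = marginal likelihood of M1 / marginal likelihood of M2
= 0.38/0.06
= 6.3333

6.3333


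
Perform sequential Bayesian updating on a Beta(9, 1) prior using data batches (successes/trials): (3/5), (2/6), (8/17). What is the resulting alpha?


Accumulate successes: 13
Posterior alpha = prior alpha + sum of successes
= 9 + 13 = 22

22


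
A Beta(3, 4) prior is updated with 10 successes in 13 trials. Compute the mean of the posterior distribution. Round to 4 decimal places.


After update: Beta(13, 7)
Mean = 13 / (13 + 7) = 13 / 20
= 0.65

0.65


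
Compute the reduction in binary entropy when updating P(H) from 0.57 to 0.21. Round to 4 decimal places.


H_before = -p*log2(p) - (1-p)*log2(1-p) for p=0.57: 0.9858
H_after for p=0.21: 0.7415
Reduction = 0.9858 - 0.7415 = 0.2443

0.2443


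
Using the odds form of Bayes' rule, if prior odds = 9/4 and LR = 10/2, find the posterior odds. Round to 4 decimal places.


Bayes' rule in odds form: posterior odds = prior odds * LR
= (9 * 10) / (4 * 2)
= 90/8 = 11.25

11.25


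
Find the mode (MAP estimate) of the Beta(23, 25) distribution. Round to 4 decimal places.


For Beta(a,b) with a,b > 1:
Mode = (a-1)/(a+b-2) = (23-1)/(48-2)
= 22/46 = 0.4783

0.4783


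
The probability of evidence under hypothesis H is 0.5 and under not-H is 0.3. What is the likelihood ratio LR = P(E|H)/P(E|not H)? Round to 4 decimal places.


LR = 0.5 / 0.3
= 1.6667

1.6667


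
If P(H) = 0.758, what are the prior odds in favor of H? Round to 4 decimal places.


Prior odds = P(H) / (1 - P(H))
= 0.758 / 0.242
= 3.1322

3.1322


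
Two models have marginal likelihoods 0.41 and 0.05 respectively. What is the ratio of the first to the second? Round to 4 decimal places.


Evidence ratio = 0.41 / 0.05
= 8.2

8.2


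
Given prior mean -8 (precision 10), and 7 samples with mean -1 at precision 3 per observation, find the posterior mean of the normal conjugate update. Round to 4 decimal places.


The posterior mean is a precision-weighted average of prior and data.
Post. prec. = 10 + 21 = 31
Post. mean = (-80 + -21)/31 = -101/31 = -3.2581

-3.2581


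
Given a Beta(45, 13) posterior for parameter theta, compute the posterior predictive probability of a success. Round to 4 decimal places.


For a Beta-Bernoulli model, the predictive probability is the mean:
P(success) = 45/(45+13) = 45/58 = 0.7759

0.7759


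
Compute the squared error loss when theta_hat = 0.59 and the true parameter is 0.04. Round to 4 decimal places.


L = (theta_hat - theta_true)^2
= (0.59 - 0.04)^2
= 0.55^2 = 0.3025

0.3025


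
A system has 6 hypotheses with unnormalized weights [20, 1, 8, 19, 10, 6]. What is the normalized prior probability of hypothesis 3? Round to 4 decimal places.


The normalized prior is the weight divided by the total.
Total weight = 64
P(H3) = 8 / 64 = 0.125

0.125


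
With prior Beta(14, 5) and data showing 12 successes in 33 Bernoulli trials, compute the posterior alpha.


Conjugate update: alpha_posterior = alpha_prior + k
= 14 + 12 = 26

26


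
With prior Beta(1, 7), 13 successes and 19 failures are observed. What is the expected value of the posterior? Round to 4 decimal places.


Posterior = Beta(14, 26)
E[theta] = alpha/(alpha+beta)
= 14/40 = 0.35

0.35


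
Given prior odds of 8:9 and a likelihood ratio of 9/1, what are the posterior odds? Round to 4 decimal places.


Posterior odds = prior odds * LR
Prior odds = 8/9 = 0.8889
LR = 9/1 = 9.0
Posterior odds = 0.8889 * 9.0 = 8.0

8.0


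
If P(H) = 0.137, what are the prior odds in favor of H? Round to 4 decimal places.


Prior odds = P(H) / (1 - P(H))
= 0.137 / 0.863
= 0.1587

0.1587


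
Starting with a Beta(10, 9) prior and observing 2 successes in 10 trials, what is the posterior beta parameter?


Posterior beta = prior beta + failures
Failures = 10 - 2 = 8
beta_post = 9 + 8 = 17

17


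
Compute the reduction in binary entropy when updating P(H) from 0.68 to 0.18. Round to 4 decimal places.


H_before = -p*log2(p) - (1-p)*log2(1-p) for p=0.68: 0.9044
H_after for p=0.18: 0.6801
Reduction = 0.9044 - 0.6801 = 0.2243

0.2243


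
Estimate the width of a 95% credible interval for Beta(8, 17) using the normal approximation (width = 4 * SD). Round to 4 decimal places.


For Beta(a,b): Var = ab/((a+b)^2(a+b+1))
Var = 0.0084, SD = 0.0915
Approximate 95% CI width = 4 * 0.0915 = 0.3659

0.3659


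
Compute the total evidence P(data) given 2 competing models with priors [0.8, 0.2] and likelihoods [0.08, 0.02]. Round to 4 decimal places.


Marginal likelihood = sum P(model_i) * P(data|model_i)
Model 1: 0.8 * 0.08 = 0.064
Model 2: 0.2 * 0.02 = 0.004
Total = 0.068

0.068


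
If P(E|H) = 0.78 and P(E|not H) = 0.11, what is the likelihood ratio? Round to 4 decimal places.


Likelihood ratio = P(E|H) / P(E|not H)
= 0.78 / 0.11
= 7.0909

7.0909


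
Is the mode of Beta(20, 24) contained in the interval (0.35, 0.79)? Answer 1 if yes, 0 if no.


Mode = (a-1)/(a+b-2) = 19/42 = 0.4524
Interval: (0.35, 0.79)
Contains mode? 1

1


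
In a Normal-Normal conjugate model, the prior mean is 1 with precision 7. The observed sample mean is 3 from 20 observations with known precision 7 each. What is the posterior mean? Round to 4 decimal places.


Posterior precision = tau0 + n*tau = 7 + 20*7 = 147
Posterior mean = (tau0*mu0 + n*tau*xbar) / posterior_precision
= (7*1 + 20*7*3) / 147
= 427 / 147 = 2.9048

2.9048


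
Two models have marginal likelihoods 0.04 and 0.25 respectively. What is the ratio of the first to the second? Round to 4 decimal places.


Evidence ratio = 0.04 / 0.25
= 0.16

0.16


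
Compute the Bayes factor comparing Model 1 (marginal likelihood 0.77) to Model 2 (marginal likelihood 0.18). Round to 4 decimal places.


BF12 = marginal likelihood of M1 / marginal likelihood of M2
= 0.77/0.18
= 4.2778

4.2778


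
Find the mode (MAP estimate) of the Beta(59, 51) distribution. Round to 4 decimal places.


For Beta(a,b) with a,b > 1:
Mode = (a-1)/(a+b-2) = (59-1)/(110-2)
= 58/108 = 0.537

0.537


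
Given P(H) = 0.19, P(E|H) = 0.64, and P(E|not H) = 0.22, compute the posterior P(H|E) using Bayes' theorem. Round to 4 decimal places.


By Bayes' theorem: P(H|E) = P(E|H)*P(H) / P(E)
P(E) = P(E|H)*P(H) + P(E|not H)*P(not H)
P(E) = 0.64*0.19 + 0.22*0.81 = 0.2998
P(H|E) = 0.64*0.19 / 0.2998 = 0.4056

0.4056


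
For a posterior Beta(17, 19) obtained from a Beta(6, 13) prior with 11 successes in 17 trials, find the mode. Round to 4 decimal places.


Mode = (alpha - 1) / (alpha + beta - 2)
= 16 / 34
= 0.4706

0.4706


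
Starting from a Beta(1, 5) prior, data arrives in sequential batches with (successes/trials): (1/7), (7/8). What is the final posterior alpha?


In sequential Bayesian updating, we sum all successes.
Total successes = 8
Final alpha = 1 + 8 = 9

9


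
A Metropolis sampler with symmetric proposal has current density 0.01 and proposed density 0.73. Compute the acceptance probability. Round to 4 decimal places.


For symmetric proposals, acceptance = min(1, pi(x*)/pi(x))
= min(1, 0.73/0.01)
= min(1, 73.0) = 1.0

1.0


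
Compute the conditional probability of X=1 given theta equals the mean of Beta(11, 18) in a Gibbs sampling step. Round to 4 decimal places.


Mean of Beta(11, 18) = 0.3793
P(X=1 | theta=0.3793) = 0.3793

0.3793


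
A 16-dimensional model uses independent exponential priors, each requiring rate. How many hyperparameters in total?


Per parameter: 1 (rate).
Total = 16 * 1 = 16

16


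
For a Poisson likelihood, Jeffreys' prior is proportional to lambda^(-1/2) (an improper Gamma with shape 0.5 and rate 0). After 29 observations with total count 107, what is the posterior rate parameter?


Jeffreys' prior for Poisson is proportional to lambda^(-1/2).
Posterior is Gamma(0.5 + S, 0 + n) = Gamma(0.5 + 107, 29).
Posterior rate = 0 + n = 29

29.0


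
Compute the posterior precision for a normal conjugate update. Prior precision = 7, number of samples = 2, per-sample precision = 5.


tau_post = tau_0 + n * tau
= 7 + 2 * 5 = 17

17


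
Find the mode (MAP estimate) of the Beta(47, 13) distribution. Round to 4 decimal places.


For Beta(a,b) with a,b > 1:
Mode = (a-1)/(a+b-2) = (47-1)/(60-2)
= 46/58 = 0.7931

0.7931


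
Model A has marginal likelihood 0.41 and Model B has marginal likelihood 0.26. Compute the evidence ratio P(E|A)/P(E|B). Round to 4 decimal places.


Evidence ratio = P(E|A) / P(E|B)
= 0.41 / 0.26
= 1.5769

1.5769


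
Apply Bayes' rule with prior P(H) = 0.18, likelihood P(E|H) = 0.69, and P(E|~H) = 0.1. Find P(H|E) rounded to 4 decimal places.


Step 1: Compute marginal P(E) = P(E|H)P(H) + P(E|~H)P(~H)
= 0.69*0.18 + 0.1*0.82 = 0.2062
Step 2: P(H|E) = P(E|H)P(H)/P(E) = 0.1242/0.2062
= 0.6023

0.6023


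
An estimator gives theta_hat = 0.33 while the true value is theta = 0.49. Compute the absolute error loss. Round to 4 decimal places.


The absolute error loss is |theta_hat - theta|
= |0.33 - 0.49|
= 0.16

0.16


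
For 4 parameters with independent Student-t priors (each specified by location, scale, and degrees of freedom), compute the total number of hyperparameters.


A Student-t prior has 3 hyperparameters per parameter.
Total = 4 * 3 = 12

12


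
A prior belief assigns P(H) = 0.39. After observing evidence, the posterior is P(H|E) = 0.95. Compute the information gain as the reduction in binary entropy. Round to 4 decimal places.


H(prior) = -0.39*log2(0.39) - 0.61*log2(0.61)
= 0.9648
H(post) = -0.95*log2(0.95) - 0.05*log2(0.05)
= 0.2864
IG = 0.9648 - 0.2864 = 0.6784

0.6784


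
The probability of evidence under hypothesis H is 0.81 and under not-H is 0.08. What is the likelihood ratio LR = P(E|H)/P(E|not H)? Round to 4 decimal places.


LR = 0.81 / 0.08
= 10.125

10.125


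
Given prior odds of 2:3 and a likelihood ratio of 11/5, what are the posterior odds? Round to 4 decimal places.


Posterior odds = prior odds * LR
Prior odds = 2/3 = 0.6667
LR = 11/5 = 2.2
Posterior odds = 0.6667 * 2.2 = 1.4667

1.4667


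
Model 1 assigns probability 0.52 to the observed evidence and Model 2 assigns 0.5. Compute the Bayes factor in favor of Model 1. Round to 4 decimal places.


BF = P(data|M1) / P(data|M2)
= 0.52 / 0.5 = 1.04

1.04


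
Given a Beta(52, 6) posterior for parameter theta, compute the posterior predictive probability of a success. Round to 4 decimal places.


For a Beta-Bernoulli model, the predictive probability is the mean:
P(success) = 52/(52+6) = 52/58 = 0.8966

0.8966


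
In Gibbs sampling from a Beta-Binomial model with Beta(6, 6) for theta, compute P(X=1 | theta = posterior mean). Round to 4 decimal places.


Posterior mean = alpha/(alpha+beta) = 6/12 = 0.5
P(X=1|theta=mean) = theta = 0.5

0.5


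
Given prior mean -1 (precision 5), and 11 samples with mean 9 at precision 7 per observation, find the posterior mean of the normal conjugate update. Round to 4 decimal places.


The posterior mean is a precision-weighted average of prior and data.
Post. prec. = 5 + 77 = 82
Post. mean = (-5 + 693)/82 = 688/82 = 8.3902

8.3902


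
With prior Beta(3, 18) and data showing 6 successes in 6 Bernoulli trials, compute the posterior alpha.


Conjugate update: alpha_posterior = alpha_prior + k
= 3 + 6 = 9

9


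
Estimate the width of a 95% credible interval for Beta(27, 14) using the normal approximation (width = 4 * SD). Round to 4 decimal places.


For Beta(a,b): Var = ab/((a+b)^2(a+b+1))
Var = 0.0054, SD = 0.0732
Approximate 95% CI width = 4 * 0.0732 = 0.2927

0.2927


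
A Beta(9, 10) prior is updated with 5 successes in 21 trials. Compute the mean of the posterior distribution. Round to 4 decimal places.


After update: Beta(14, 26)
Mean = 14 / (14 + 26) = 14 / 40
= 0.35

0.35


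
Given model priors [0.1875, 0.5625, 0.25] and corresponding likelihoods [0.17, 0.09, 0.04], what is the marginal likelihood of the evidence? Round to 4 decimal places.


P(E) = sum_i P(M_i) P(E|M_i)
= 0.0319 + 0.0506 + 0.01
= 0.0925

0.0925


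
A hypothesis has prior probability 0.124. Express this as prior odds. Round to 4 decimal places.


Odds = P(H) / P(not H) = 0.124 / 0.876
= 0.1416

0.1416


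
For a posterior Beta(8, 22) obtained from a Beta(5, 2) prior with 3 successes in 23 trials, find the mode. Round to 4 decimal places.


Mode = (alpha - 1) / (alpha + beta - 2)
= 7 / 28
= 0.25

0.25


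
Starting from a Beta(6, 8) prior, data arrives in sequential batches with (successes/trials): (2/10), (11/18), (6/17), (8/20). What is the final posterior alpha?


In sequential Bayesian updating, we sum all successes.
Total successes = 27
Final alpha = 6 + 27 = 33

33


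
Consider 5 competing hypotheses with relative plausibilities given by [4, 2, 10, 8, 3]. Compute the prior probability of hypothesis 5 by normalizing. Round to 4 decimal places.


Sum of weights = 4 + 2 + 10 + 8 + 3 = 27
Normalized prior for H5 = 3 / 27
= 0.1111

0.1111


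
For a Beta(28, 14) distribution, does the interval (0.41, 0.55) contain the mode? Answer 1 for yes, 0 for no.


Mode of Beta(a,b) = (a-1)/(a+b-2)
= (28-1)/(28+14-2) = 0.675
Check: 0.41 <= 0.675 <= 0.55?
Result: 0

0


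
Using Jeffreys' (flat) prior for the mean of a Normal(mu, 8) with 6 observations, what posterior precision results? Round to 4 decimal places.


Flat prior means prior precision is 0.
Posterior precision = n / sigma^2 = 6/8 = 0.75

0.75


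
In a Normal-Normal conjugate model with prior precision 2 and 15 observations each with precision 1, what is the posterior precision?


Posterior precision = prior precision + n * observation precision
= 2 + 15 * 1
= 2 + 15 = 17

17


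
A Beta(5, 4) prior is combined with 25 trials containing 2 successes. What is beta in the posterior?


In conjugate updating:
beta_posterior = beta_prior + (n - k)
= 4 + (25 - 2)
= 4 + 23 = 27

27


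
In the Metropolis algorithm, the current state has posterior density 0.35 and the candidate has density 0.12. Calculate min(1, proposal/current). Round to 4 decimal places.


Ratio = 0.12/0.35 = 0.3429
Acceptance probability = min(1, 0.3429)
= 0.3429

0.3429


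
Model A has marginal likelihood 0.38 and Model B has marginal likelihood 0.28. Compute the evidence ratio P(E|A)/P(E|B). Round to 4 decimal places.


Evidence ratio = P(E|A) / P(E|B)
= 0.38 / 0.28
= 1.3571

1.3571


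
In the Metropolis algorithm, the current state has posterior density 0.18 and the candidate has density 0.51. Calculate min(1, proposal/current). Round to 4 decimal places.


Ratio = 0.51/0.18 = 2.8333
Acceptance probability = min(1, 2.8333)
= 1.0

1.0


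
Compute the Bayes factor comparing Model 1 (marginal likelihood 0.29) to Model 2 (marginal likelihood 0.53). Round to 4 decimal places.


BF12 = marginal likelihood of M1 / marginal likelihood of M2
= 0.29/0.53
= 0.5472

0.5472


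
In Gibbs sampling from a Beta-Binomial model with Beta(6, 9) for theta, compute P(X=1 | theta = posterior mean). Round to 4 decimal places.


Posterior mean = alpha/(alpha+beta) = 6/15 = 0.4
P(X=1|theta=mean) = theta = 0.4

0.4


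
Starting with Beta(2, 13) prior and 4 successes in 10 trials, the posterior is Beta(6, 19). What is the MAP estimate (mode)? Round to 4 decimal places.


The mode of Beta(a, b) when a > 1 and b > 1 is (a-1)/(a+b-2)
= (6 - 1) / (6 + 19 - 2)
= 5 / 23
= 0.2174

0.2174


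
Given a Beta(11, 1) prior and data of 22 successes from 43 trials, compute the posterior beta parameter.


Number of failures = 43 - 22 = 21
Posterior beta = 1 + 21 = 22

22


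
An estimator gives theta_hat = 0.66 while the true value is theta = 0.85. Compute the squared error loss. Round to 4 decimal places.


The squared error loss is (theta_hat - theta)^2
= (0.66 - 0.85)^2
= (-0.19)^2 = 0.0361

0.0361


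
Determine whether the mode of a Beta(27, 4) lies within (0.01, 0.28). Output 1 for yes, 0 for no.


First find the mode: (a-1)/(a+b-2) = 0.8966
Is 0.8966 in (0.01, 0.28)? 0

0


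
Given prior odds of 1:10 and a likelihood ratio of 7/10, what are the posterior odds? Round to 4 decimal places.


Posterior odds = prior odds * LR
Prior odds = 1/10 = 0.1
LR = 7/10 = 0.7
Posterior odds = 0.1 * 0.7 = 0.07

0.07


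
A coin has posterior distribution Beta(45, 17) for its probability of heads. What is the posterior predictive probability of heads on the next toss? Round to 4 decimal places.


Posterior predictive = E[theta] = alpha/(alpha+beta)
= 45/62
= 0.7258

0.7258


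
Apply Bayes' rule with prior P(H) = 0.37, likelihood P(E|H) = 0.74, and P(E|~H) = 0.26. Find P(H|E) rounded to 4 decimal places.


Step 1: Compute marginal P(E) = P(E|H)P(H) + P(E|~H)P(~H)
= 0.74*0.37 + 0.26*0.63 = 0.4376
Step 2: P(H|E) = P(E|H)P(H)/P(E) = 0.2738/0.4376
= 0.6257

0.6257


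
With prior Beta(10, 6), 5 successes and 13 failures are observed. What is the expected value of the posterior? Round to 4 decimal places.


Posterior = Beta(15, 19)
E[theta] = alpha/(alpha+beta)
= 15/34 = 0.4412

0.4412


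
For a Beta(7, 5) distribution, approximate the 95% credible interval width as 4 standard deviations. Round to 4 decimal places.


Variance of Beta(a,b) = ab / ((a+b)^2 * (a+b+1))
= 7*5 / ((12)^2 * 13)
= 0.0187
SD = sqrt(0.0187) = 0.1367
Width = 4 * SD = 0.5469

0.5469


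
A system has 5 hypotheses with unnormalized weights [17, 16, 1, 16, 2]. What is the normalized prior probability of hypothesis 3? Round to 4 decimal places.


The normalized prior is the weight divided by the total.
Total weight = 52
P(H3) = 1 / 52 = 0.0192

0.0192


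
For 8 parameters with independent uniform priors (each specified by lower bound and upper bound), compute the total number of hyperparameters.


A uniform prior has 2 hyperparameters per parameter.
Total = 8 * 2 = 16

16


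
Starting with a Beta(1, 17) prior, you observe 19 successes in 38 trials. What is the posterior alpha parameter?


For a Beta-Binomial conjugate model:
Posterior alpha = prior alpha + number of successes
= 1 + 19 = 20

20


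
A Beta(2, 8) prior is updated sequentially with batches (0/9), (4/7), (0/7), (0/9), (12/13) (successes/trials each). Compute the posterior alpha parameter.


Sequential conjugate updating is equivalent to a single batch update.
Total successes across all batches = 16
alpha_posterior = alpha_prior + total_successes = 2 + 16
= 18

18


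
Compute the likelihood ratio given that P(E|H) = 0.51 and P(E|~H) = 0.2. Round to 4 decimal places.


LR = P(E|H) / P(E|~H)
= 0.51 / 0.2 = 2.55

2.55


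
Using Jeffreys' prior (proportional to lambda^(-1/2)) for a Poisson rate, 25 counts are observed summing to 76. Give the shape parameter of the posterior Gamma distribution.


Conjugate update: Gamma(prior_shape + S, prior_rate + n).
Prior shape = 0.5, prior rate = 0.
Posterior shape = 0.5 + S = 0.5 + 76 = 76.5

76.5


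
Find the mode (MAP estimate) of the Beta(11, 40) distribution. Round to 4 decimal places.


For Beta(a,b) with a,b > 1:
Mode = (a-1)/(a+b-2) = (11-1)/(51-2)
= 10/49 = 0.2041

0.2041


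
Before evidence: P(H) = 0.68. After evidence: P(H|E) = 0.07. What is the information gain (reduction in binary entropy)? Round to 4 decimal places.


Prior entropy = 0.9044
Posterior entropy = 0.3659
Information gain = 0.9044 - 0.3659 = 0.5385

0.5385


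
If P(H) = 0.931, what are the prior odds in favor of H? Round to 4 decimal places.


Prior odds = P(H) / (1 - P(H))
= 0.931 / 0.069
= 13.4928

13.4928


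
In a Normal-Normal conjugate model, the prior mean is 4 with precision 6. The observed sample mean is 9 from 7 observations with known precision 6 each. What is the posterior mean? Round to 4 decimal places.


Posterior precision = tau0 + n*tau = 6 + 7*6 = 48
Posterior mean = (tau0*mu0 + n*tau*xbar) / posterior_precision
= (6*4 + 7*6*9) / 48
= 402 / 48 = 8.375

8.375


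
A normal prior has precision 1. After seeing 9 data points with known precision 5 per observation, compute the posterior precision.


In the conjugate normal model, precisions add:
tau_posterior = tau_prior + n * tau_data
= 1 + 9*5 = 46

46


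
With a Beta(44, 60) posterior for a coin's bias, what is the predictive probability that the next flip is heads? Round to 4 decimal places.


The predictive probability equals the posterior mean.
P(next = heads) = alpha / (alpha + beta)
= 44 / 104 = 0.4231

0.4231


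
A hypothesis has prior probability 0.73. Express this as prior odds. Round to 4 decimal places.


Odds = P(H) / P(not H) = 0.73 / 0.27
= 2.7037

2.7037


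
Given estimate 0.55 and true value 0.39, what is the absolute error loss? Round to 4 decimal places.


Absolute error = |estimate - true|
= |0.16| = 0.16

0.16


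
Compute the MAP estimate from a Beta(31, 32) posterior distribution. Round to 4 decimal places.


MAP = mode of Beta distribution
= (alpha - 1)/(alpha + beta - 2)
= (31-1)/(31+32-2)
= 30/61 = 0.4918

0.4918


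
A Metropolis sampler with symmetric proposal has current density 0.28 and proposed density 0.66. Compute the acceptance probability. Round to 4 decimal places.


For symmetric proposals, acceptance = min(1, pi(x*)/pi(x))
= min(1, 0.66/0.28)
= min(1, 2.3571) = 1.0

1.0


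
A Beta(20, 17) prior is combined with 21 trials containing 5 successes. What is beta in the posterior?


In conjugate updating:
beta_posterior = beta_prior + (n - k)
= 17 + (21 - 5)
= 17 + 16 = 33

33


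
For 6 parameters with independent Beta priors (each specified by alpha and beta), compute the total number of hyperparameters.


A Beta prior has 2 hyperparameters per parameter.
Total = 6 * 2 = 12

12


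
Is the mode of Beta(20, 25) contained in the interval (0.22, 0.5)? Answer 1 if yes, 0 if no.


Mode = (a-1)/(a+b-2) = 19/43 = 0.4419
Interval: (0.22, 0.5)
Contains mode? 1

1


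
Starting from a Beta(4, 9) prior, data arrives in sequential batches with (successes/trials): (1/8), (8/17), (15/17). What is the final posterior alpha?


In sequential Bayesian updating, we sum all successes.
Total successes = 24
Final alpha = 4 + 24 = 28

28


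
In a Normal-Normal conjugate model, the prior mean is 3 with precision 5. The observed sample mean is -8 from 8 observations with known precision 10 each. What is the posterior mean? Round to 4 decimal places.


Posterior precision = tau0 + n*tau = 5 + 8*10 = 85
Posterior mean = (tau0*mu0 + n*tau*xbar) / posterior_precision
= (5*3 + 8*10*-8) / 85
= -625 / 85 = -7.3529

-7.3529


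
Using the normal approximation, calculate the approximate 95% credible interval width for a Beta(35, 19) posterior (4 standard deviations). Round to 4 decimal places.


Var(Beta) = 35*19/(54^2 * 55) = 0.0041
SD = 0.0644
Width ~ 4*SD = 0.2576

0.2576


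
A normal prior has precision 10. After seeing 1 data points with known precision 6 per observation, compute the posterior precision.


In the conjugate normal model, precisions add:
tau_posterior = tau_prior + n * tau_data
= 10 + 1*6 = 16

16


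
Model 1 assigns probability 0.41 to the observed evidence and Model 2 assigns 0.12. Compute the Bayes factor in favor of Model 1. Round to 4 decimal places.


BF = P(data|M1) / P(data|M2)
= 0.41 / 0.12 = 3.4167

3.4167


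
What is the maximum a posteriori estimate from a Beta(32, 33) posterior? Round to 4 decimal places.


The MAP estimate equals the mode of the distribution.
Mode of Beta(a,b) = (a-1)/(a+b-2)
= 31/63
= 0.4921

0.4921


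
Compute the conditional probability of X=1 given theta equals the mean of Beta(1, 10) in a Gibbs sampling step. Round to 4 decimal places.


Mean of Beta(1, 10) = 0.0909
P(X=1 | theta=0.0909) = 0.0909

0.0909


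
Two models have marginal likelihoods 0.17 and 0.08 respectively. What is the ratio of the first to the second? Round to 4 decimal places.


Evidence ratio = 0.17 / 0.08
= 2.125

2.125


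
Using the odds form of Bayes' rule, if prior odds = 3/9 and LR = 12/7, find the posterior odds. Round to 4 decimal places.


Bayes' rule in odds form: posterior odds = prior odds * LR
= (3 * 12) / (9 * 7)
= 36/63 = 0.5714

0.5714


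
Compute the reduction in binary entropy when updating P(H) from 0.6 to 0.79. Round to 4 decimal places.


H_before = -p*log2(p) - (1-p)*log2(1-p) for p=0.6: 0.971
H_after for p=0.79: 0.7415
Reduction = 0.971 - 0.7415 = 0.2295

0.2295


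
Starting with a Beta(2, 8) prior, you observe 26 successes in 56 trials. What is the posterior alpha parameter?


For a Beta-Binomial conjugate model:
Posterior alpha = prior alpha + number of successes
= 2 + 26 = 28

28


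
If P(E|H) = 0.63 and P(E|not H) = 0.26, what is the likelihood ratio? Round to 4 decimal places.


Likelihood ratio = P(E|H) / P(E|not H)
= 0.63 / 0.26
= 2.4231

2.4231


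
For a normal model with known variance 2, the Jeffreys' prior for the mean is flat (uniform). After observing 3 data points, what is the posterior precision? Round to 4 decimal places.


Jeffreys' prior for normal mean (known variance) is flat.
Prior precision = 0.
Posterior precision = prior_prec + n/sigma^2 = 0 + 3/2
= 1.5

1.5


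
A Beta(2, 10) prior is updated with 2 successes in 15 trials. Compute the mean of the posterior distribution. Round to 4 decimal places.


After update: Beta(4, 23)
Mean = 4 / (4 + 23) = 4 / 27
= 0.1481

0.1481


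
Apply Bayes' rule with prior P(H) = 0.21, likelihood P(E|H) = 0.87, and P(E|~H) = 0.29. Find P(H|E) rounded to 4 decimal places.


Step 1: Compute marginal P(E) = P(E|H)P(H) + P(E|~H)P(~H)
= 0.87*0.21 + 0.29*0.79 = 0.4118
Step 2: P(H|E) = P(E|H)P(H)/P(E) = 0.1827/0.4118
= 0.4437

0.4437


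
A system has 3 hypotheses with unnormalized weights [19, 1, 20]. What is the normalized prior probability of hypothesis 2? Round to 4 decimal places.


The normalized prior is the weight divided by the total.
Total weight = 40
P(H2) = 1 / 40 = 0.025

0.025


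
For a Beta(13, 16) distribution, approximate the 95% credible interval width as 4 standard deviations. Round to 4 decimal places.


Variance of Beta(a,b) = ab / ((a+b)^2 * (a+b+1))
= 13*16 / ((29)^2 * 30)
= 0.0082
SD = sqrt(0.0082) = 0.0908
Width = 4 * SD = 0.3632

0.3632


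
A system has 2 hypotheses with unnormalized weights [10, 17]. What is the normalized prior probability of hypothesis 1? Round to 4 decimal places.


The normalized prior is the weight divided by the total.
Total weight = 27
P(H1) = 10 / 27 = 0.3704

0.3704


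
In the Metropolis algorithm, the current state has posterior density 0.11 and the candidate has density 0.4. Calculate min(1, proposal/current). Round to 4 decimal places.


Ratio = 0.4/0.11 = 3.6364
Acceptance probability = min(1, 3.6364)
= 1.0

1.0


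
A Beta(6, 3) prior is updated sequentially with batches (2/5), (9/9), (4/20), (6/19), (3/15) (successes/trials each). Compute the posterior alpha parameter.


Sequential conjugate updating is equivalent to a single batch update.
Total successes across all batches = 24
alpha_posterior = alpha_prior + total_successes = 6 + 24
= 30

30


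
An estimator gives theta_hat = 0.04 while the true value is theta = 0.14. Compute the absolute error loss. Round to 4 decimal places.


The absolute error loss is |theta_hat - theta|
= |0.04 - 0.14|
= 0.1

0.1


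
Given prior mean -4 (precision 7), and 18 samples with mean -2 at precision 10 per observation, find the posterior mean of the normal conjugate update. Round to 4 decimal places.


The posterior mean is a precision-weighted average of prior and data.
Post. prec. = 7 + 180 = 187
Post. mean = (-28 + -360)/187 = -388/187 = -2.0749

-2.0749


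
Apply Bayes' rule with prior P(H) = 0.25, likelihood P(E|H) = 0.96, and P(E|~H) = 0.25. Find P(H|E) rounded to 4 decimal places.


Step 1: Compute marginal P(E) = P(E|H)P(H) + P(E|~H)P(~H)
= 0.96*0.25 + 0.25*0.75 = 0.4275
Step 2: P(H|E) = P(E|H)P(H)/P(E) = 0.24/0.4275
= 0.5614

0.5614


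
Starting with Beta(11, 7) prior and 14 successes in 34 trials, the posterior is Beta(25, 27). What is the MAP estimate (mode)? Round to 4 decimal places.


The mode of Beta(a, b) when a > 1 and b > 1 is (a-1)/(a+b-2)
= (25 - 1) / (25 + 27 - 2)
= 24 / 50
= 0.48

0.48


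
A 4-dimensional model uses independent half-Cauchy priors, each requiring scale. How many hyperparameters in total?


Per parameter: 1 (scale).
Total = 4 * 1 = 4

4


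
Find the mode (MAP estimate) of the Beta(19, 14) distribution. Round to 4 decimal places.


For Beta(a,b) with a,b > 1:
Mode = (a-1)/(a+b-2) = (19-1)/(33-2)
= 18/31 = 0.5806

0.5806


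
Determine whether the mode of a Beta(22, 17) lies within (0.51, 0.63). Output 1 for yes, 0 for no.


First find the mode: (a-1)/(a+b-2) = 0.5676
Is 0.5676 in (0.51, 0.63)? 1

1


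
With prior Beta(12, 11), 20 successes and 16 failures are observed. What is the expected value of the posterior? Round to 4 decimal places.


Posterior = Beta(32, 27)
E[theta] = alpha/(alpha+beta)
= 32/59 = 0.5424

0.5424


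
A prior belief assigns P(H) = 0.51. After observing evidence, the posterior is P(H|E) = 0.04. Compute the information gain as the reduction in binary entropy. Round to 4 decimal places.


H(prior) = -0.51*log2(0.51) - 0.49*log2(0.49)
= 0.9997
H(post) = -0.04*log2(0.04) - 0.96*log2(0.96)
= 0.2423
IG = 0.9997 - 0.2423 = 0.7574

0.7574


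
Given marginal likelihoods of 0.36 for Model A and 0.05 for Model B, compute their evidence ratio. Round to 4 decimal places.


Ratio = ML(A) / ML(B) = 0.36/0.05
= 7.2

7.2
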